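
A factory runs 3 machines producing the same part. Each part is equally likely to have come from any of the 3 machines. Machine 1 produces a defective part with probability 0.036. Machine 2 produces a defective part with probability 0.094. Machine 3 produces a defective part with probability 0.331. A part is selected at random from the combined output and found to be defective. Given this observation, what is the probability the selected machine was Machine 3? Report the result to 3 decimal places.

P(defective|M1) = 0.036; P(defective|M2) = 0.094; P(defective|M3) = 0.331.
Prior × likelihood for each source: 0.333333·0.036=0.01200, 0.333333·0.094=0.03133, 0.333333·0.331=0.1103. Summing gives P(defective) = 0.15367.
P(Machine 3 | defective) = 0.1103 / 0.15367 = 0.718.

Posterior probability ≈ 0.718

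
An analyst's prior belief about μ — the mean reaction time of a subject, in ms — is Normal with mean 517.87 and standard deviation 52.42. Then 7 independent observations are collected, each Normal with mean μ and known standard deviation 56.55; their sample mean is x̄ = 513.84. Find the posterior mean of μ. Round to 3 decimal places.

Posterior mean ≈ 514.414

Prior precision 1/τ₀² = 1/52.42² = 0.00036392; data precision n/σ² = 7/56.55² = 0.00218893.
Posterior precision = 0.00036392 + 0.00218893 = 0.00255285.
Posterior mean = (0.00036392·517.87 + 0.00218893·513.84) / 0.00255285 = 514.414.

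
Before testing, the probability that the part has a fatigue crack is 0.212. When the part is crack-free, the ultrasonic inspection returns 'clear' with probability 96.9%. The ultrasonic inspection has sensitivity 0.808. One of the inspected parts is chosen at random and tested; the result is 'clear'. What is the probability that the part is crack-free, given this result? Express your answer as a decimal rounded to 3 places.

P(¬H | E) ≈ 0.949

Let H be the event that the part has a fatigue crack. P(H) = 0.212, so P(¬H) = 0.788. With E the 'clear' result, P(E|H) = 0.192 and P(E|¬H) = 0.969.
P(E) = 0.192·0.212 + 0.969·0.788 = 0.040704 + 0.76357 = 0.80428.
By Bayes' theorem, P(H|E) = 0.040704 / 0.80428 = 0.051. Hence P(¬H|E) = 1 − 0.051 = 0.949.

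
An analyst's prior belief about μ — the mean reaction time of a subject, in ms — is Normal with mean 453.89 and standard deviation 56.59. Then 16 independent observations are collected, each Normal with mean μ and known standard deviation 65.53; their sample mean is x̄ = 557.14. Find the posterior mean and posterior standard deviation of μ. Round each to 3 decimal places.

Prior precision 1/τ₀² = 1/56.59² = 0.00031226; data precision n/σ² = 16/65.53² = 0.00372597.
Posterior precision = 0.00031226 + 0.00372597 = 0.00403824, giving posterior SD = 1/√0.00403824 = 15.736.
Posterior mean = (0.00031226·453.89 + 0.00372597·557.14) / 0.00403824 = 549.156.

Posterior mean ≈ 549.156; posterior SD ≈ 15.736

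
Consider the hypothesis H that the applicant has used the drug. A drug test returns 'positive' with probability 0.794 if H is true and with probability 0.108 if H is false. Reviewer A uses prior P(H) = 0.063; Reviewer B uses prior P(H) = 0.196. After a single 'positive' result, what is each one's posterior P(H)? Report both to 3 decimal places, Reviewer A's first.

Reviewer A: 0.331; Reviewer B: 0.642

The likelihood ratio for a 'positive' result is 0.794/0.108 = 7.3519.
Reviewer A: prior odds 0.063/0.937 = 0.067236; posterior odds 0.49431; posterior probability 0.331.
Reviewer B: prior odds 0.196/0.804 = 0.24378; posterior odds 1.7922; posterior probability 0.642.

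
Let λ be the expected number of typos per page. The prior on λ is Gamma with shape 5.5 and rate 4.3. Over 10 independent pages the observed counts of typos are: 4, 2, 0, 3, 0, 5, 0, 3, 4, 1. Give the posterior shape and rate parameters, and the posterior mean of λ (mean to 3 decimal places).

The Poisson likelihood adds the total count to the shape and the number of exposure periods to the rate. Here ∑xᵢ = 22 and n = 10, so shape 5.5→27.5 and rate 4.3→14.3.
Posterior mean = shape/rate = 27.5/14.3 = 1.923.

Posterior: Gamma(shape=27.5, rate=14.3); mean ≈ 1.923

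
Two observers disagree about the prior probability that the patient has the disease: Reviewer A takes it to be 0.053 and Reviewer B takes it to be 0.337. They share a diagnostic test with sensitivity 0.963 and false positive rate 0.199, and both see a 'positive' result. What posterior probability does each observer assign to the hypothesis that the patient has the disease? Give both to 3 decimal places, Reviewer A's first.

Reviewer A: 0.213; Reviewer B: 0.711

The likelihood ratio for a 'positive' result is 0.963/0.199 = 4.8392.
Reviewer A: prior odds 0.053/0.947 = 0.055966; posterior odds 0.27083; posterior probability 0.213.
Reviewer B: prior odds 0.337/0.663 = 0.50830; posterior odds 2.4597; posterior probability 0.711.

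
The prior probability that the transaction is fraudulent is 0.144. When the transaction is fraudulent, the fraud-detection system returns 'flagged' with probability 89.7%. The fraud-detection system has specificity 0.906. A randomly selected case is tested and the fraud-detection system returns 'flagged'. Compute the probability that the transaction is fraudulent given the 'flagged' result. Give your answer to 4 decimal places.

Let H be the event that the transaction is fraudulent. P(H) = 0.144, so P(¬H) = 0.856. With E the 'flagged' result, P(E|H) = 0.897 and P(E|¬H) = 0.094.
P(E) = 0.897·0.144 + 0.094·0.856 = 0.12917 + 0.080464 = 0.20963.
By Bayes' theorem, P(H|E) = 0.12917 / 0.20963 = 0.6162.

P(H | E) ≈ 0.6162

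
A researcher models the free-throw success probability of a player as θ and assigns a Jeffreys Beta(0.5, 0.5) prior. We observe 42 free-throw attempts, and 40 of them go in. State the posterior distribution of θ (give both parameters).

Posterior: Beta(40.5, 2.5)

The binomial likelihood is conjugate to the Beta prior: with 40 successes and 2 failures, the posterior is Beta(0.5+40, 0.5+2) = Beta(40.5, 2.5).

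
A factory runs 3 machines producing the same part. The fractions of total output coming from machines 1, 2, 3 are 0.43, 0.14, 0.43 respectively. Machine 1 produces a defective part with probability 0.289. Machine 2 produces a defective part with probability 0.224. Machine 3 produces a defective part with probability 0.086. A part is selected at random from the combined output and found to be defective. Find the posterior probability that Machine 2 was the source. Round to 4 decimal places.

Posterior probability ≈ 0.1628

P(defective|M1) = 0.289; P(defective|M2) = 0.224; P(defective|M3) = 0.086.
Prior × likelihood for each source: 0.43·0.289=0.1243, 0.14·0.224=0.03136, 0.43·0.086=0.03698. Summing gives P(defective) = 0.19261.
P(Machine 2 | defective) = 0.03136 / 0.19261 = 0.1628.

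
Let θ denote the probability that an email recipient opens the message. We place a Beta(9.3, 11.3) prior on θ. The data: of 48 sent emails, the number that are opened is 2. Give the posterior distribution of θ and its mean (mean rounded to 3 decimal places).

Posterior: Beta(11.3, 57.3); mean ≈ 0.165

The binomial likelihood is conjugate to the Beta prior: with 2 successes and 46 failures, the posterior is Beta(9.3+2, 11.3+46) = Beta(11.3, 57.3).
E[θ | data] = 11.3/(11.3+57.3) = 0.165.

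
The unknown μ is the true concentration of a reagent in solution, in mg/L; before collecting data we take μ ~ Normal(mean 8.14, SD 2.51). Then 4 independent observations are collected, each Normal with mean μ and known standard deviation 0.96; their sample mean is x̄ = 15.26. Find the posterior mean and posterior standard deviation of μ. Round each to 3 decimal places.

Posterior mean ≈ 15.009; posterior SD ≈ 0.471

Prior precision 1/τ₀² = 1/2.51² = 0.158728; data precision n/σ² = 4/0.96² = 4.34028.
Posterior precision = 0.158728 + 4.34028 = 4.49901, giving posterior SD = 1/√4.49901 = 0.471.
Posterior mean = (0.158728·8.14 + 4.34028·15.26) / 4.49901 = 15.009.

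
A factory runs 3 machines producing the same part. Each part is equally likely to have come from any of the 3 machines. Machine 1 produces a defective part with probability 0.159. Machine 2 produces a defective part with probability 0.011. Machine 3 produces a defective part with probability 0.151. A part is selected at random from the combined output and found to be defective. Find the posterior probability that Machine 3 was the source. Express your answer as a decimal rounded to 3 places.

Posterior probability ≈ 0.470

Tabulate prior·likelihood by source: [1] prior 0.333333, lik 0.159, product 0.05300; [2] prior 0.333333, lik 0.011, product 0.003667; [3] prior 0.333333, lik 0.151, product 0.05033.
Normalizing constant = 0.10700; the posterior for Machine 3 is its product over the sum, 0.05033/0.10700 = 0.470.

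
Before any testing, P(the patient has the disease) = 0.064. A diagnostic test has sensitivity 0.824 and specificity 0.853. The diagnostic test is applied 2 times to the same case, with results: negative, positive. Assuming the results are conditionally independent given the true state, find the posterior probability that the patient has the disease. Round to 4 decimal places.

Posterior P(H) ≈ 0.0733

Let H be the event that the patient has the disease; start with P(H) = 0.064. P('positive'|H) = 0.824, P('positive'|¬H) = 0.147.
Update on result 1 ('negative'): P(H) ← 0.176·0.0640 / (0.176·0.0640 + 0.853·0.9360) = 0.011264/0.80967 = 0.0139.
Update on result 2 ('positive'): P(H) ← 0.824·0.0139 / (0.824·0.0139 + 0.147·0.9861) = 0.011463/0.15642 = 0.0733.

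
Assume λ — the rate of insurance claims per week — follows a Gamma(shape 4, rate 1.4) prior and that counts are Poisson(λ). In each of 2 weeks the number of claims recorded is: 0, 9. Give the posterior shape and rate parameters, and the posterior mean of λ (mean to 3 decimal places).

Posterior: Gamma(shape=13, rate=3.4); mean ≈ 3.824

Total count ∑xᵢ = 9 over n = 2 weeks.
Gamma is conjugate to the Poisson likelihood: posterior is Gamma(shape = 4+9 = 13, rate = 1.4+2 = 3.4).
E[λ | data] = 13/3.4 = 3.824.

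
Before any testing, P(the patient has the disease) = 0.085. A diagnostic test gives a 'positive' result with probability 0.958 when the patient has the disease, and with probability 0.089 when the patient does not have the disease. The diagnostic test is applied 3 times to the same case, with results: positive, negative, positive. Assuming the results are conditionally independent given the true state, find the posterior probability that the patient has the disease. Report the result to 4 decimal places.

Let H be the event that the patient has the disease; start with P(H) = 0.085. P('positive'|H) = 0.958, P('positive'|¬H) = 0.089.
Update on result 1 ('positive'): P(H) ← 0.958·0.0850 / (0.958·0.0850 + 0.089·0.9150) = 0.081430/0.16286 = 0.5000.
Update on result 2 ('negative'): P(H) ← 0.042·0.5000 / (0.042·0.5000 + 0.911·0.5000) = 0.020999/0.47651 = 0.0441.
Update on result 3 ('positive'): P(H) ← 0.958·0.0441 / (0.958·0.0441 + 0.089·0.9559) = 0.042218/0.12730 = 0.3317.

Posterior P(H) ≈ 0.3317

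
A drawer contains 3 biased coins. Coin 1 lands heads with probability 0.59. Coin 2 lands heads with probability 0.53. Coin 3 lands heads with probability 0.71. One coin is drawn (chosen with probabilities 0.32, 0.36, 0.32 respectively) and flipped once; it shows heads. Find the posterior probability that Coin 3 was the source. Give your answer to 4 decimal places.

Tabulate prior·likelihood by source: [1] prior 0.32, lik 0.59, product 0.1888; [2] prior 0.36, lik 0.53, product 0.1908; [3] prior 0.32, lik 0.71, product 0.2272.
Normalizing constant = 0.60680; the posterior for Coin 3 is its product over the sum, 0.2272/0.60680 = 0.3744.

Posterior probability ≈ 0.3744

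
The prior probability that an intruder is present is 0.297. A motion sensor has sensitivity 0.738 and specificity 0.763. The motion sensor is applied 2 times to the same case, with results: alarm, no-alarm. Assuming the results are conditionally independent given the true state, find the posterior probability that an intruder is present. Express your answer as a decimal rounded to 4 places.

Posterior P(H) ≈ 0.3112

Let H be the event that an intruder is present; start with P(H) = 0.297. P('alarm'|H) = 0.738, P('alarm'|¬H) = 0.237.
Update on result 1 ('alarm'): P(H) ← 0.738·0.2970 / (0.738·0.2970 + 0.237·0.7030) = 0.21919/0.38580 = 0.5681.
Update on result 2 ('no-alarm'): P(H) ← 0.262·0.5681 / (0.262·0.5681 + 0.763·0.4319) = 0.14885/0.47836 = 0.3112.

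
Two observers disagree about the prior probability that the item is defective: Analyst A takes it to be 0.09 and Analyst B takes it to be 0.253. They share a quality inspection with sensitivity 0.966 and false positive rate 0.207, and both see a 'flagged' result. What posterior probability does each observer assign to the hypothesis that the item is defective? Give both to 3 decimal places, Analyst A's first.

Analyst A: 0.316; Analyst B: 0.612

The likelihood ratio for a 'flagged' result is 0.966/0.207 = 4.6667.
Analyst A: prior odds 0.09/0.91 = 0.098901; posterior odds 0.46154; posterior probability 0.316.
Analyst B: prior odds 0.253/0.747 = 0.33869; posterior odds 1.5805; posterior probability 0.612.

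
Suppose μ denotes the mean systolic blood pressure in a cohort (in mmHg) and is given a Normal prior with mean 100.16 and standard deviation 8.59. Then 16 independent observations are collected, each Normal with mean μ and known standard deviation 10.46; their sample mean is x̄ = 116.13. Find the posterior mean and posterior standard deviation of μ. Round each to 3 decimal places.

Posterior mean ≈ 114.776; posterior SD ≈ 2.502

Prior precision 1/τ₀² = 1/8.59² = 0.0135523; data precision n/σ² = 16/10.46² = 0.146237.
Posterior precision = 0.0135523 + 0.146237 = 0.159789, giving posterior SD = 1/√0.159789 = 2.502.
Posterior mean = (0.0135523·100.16 + 0.146237·116.13) / 0.159789 = 114.776.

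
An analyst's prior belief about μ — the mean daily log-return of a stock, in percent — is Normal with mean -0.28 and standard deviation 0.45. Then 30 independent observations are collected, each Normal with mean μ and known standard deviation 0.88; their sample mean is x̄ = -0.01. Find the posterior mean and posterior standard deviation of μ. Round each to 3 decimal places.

With known σ, the Normal prior is conjugate. Weight on the data is w = (n/σ²)/(n/σ² + 1/τ₀²) = 38.7397/(38.7397+4.93827) = 0.88694.
Posterior mean = w·x̄ + (1−w)·μ₀ = 0.88694·-0.01 + 0.11306·-0.28 = -0.041. Posterior variance = 1/(38.7397+4.93827) = 0.0228949, so SD = 0.151.

Posterior mean ≈ -0.041; posterior SD ≈ 0.151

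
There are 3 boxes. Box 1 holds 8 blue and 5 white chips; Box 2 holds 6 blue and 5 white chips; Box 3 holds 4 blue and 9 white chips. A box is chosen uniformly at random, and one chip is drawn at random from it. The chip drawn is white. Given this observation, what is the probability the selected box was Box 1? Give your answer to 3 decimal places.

P(white|Box 1) = 0.3846; P(white|Box 2) = 0.4545; P(white|Box 3) = 0.6923.
Prior × likelihood for each source: 0.333333·0.3846=0.1282, 0.333333·0.4545=0.1515, 0.333333·0.6923=0.2308. Summing gives P(white) = 0.51049.
P(Box 1 | white) = 0.1282 / 0.51049 = 0.251.

Posterior probability ≈ 0.251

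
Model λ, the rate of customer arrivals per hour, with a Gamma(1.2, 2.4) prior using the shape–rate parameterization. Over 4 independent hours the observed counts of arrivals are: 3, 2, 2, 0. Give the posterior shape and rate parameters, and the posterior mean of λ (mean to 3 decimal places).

Total count ∑xᵢ = 7 over n = 4 hours.
Gamma is conjugate to the Poisson likelihood: posterior is Gamma(shape = 1.2+7 = 8.2, rate = 2.4+4 = 6.4).
E[λ | data] = 8.2/6.4 = 1.281.

Posterior: Gamma(shape=8.2, rate=6.4); mean ≈ 1.281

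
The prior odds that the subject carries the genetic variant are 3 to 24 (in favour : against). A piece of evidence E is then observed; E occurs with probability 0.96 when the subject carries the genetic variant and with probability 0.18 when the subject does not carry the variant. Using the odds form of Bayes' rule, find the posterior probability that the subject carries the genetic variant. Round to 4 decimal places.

Prior odds = 3/24 = 0.12500. In log-odds, ln(0.12500) = -2.0794.
Add log likelihood ratio: ln(5.3333) = 1.6740.
Posterior log-odds = -0.40547, so posterior odds = exp(-0.40547) = 0.66667. Converting, P(H|E) = 0.66667/1.6667 = 0.4000.

Posterior probability ≈ 0.4000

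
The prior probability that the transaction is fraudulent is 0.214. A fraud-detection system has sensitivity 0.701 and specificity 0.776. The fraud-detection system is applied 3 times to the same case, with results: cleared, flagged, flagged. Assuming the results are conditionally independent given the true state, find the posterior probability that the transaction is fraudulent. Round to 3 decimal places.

Let H be the event that the transaction is fraudulent; start with P(H) = 0.214. P('flagged'|H) = 0.701, P('flagged'|¬H) = 0.224.
Update on result 1 ('cleared'): P(H) ← 0.299·0.2140 / (0.299·0.2140 + 0.776·0.7860) = 0.063986/0.67392 = 0.0949.
Update on result 2 ('flagged'): P(H) ← 0.701·0.0949 / (0.701·0.0949 + 0.224·0.9051) = 0.066557/0.26929 = 0.2472.
Update on result 3 ('flagged'): P(H) ← 0.701·0.2472 / (0.701·0.2472 + 0.224·0.7528) = 0.17326/0.34189 = 0.5068.

Posterior P(H) ≈ 0.507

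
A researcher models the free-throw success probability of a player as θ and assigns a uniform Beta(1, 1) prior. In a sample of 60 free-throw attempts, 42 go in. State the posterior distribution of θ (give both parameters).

Posterior: Beta(43, 19)

Observing 42 successes and 18 failures updates Beta(1, 1) by adding the success and failure counts to the two shape parameters: α = 1+42 = 43, β = 1+18 = 19.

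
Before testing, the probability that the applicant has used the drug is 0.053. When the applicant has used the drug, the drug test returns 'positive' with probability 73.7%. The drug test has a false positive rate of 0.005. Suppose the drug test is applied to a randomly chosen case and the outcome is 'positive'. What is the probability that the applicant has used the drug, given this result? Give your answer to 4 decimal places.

Write H for 'the applicant has used the drug'. Prior odds H:¬H = 0.053/0.947 = 0.055966. For the 'positive' outcome, the likelihood ratio is 0.737/0.005 = 147.40.
Posterior odds = 0.055966 × 147.40 = 8.2494, so P(H|E) = 8.2494/(1+8.2494) = 0.8919.

P(H | E) ≈ 0.8919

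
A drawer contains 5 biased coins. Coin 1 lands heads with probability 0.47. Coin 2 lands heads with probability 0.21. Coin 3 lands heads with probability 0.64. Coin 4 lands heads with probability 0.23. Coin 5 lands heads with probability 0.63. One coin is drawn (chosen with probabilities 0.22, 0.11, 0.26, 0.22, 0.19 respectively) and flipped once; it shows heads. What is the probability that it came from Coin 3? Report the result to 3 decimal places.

P(heads|C1) = 0.47; P(heads|C2) = 0.21; P(heads|C3) = 0.64; P(heads|C4) = 0.23; P(heads|C5) = 0.63.
Prior × likelihood for each source: 0.22·0.47=0.1034, 0.11·0.21=0.02310, 0.26·0.64=0.1664, 0.22·0.23=0.05060, 0.19·0.63=0.1197. Summing gives P(heads) = 0.46320.
P(Coin 3 | heads) = 0.1664 / 0.46320 = 0.359.

Posterior probability ≈ 0.359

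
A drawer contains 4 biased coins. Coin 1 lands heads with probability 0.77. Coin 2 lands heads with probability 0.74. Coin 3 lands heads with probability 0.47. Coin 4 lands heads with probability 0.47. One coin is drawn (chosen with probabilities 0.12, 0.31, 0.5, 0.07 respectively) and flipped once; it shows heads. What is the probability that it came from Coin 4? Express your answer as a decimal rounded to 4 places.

P(heads|C1) = 0.77; P(heads|C2) = 0.74; P(heads|C3) = 0.47; P(heads|C4) = 0.47.
Prior × likelihood for each source: 0.12·0.77=0.09240, 0.31·0.74=0.2294, 0.5·0.47=0.2350, 0.07·0.47=0.03290. Summing gives P(heads) = 0.58970.
P(Coin 4 | heads) = 0.03290 / 0.58970 = 0.0558.

Posterior probability ≈ 0.0558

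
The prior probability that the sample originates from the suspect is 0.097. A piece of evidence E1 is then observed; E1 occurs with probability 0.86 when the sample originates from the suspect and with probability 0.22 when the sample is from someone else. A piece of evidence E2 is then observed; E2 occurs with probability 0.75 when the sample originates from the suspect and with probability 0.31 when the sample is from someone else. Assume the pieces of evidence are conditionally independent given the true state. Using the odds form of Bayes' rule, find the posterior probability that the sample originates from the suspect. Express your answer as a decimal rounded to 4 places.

Prior odds = 0.097/(1−0.097) = 0.10742. In log-odds, ln(0.10742) = -2.2310.
Add log likelihood ratios: ln(3.9091) + ln(2.4194) = 2.2468.
Posterior log-odds = 0.015794, so posterior odds = exp(0.015794) = 1.0159. Converting, P(H|E) = 1.0159/2.0159 = 0.5039.

Posterior probability ≈ 0.5039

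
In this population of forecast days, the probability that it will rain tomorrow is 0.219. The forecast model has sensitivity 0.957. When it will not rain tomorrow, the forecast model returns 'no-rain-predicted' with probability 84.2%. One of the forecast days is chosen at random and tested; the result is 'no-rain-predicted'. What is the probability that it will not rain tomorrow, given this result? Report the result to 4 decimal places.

P(¬H | E) ≈ 0.9859

Let H be the event that it will rain tomorrow. P(H) = 0.219, so P(¬H) = 0.781. With E the 'no-rain-predicted' result, P(E|H) = 0.043 and P(E|¬H) = 0.842.
P(E) = 0.043·0.219 + 0.842·0.781 = 0.0094170 + 0.65760 = 0.66702.
By Bayes' theorem, P(H|E) = 0.0094170 / 0.66702 = 0.0141. Hence P(¬H|E) = 1 − 0.0141 = 0.9859.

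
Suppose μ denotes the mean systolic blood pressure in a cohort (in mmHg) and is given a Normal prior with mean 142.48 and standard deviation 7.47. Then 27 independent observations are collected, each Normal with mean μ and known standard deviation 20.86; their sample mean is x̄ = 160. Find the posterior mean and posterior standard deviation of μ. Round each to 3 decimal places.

Prior precision 1/τ₀² = 1/7.47² = 0.0179209; data precision n/σ² = 27/20.86² = 0.0620491.
Posterior precision = 0.0179209 + 0.0620491 = 0.0799699, giving posterior SD = 1/√0.0799699 = 3.536.
Posterior mean = (0.0179209·142.48 + 0.0620491·160) / 0.0799699 = 156.074.

Posterior mean ≈ 156.074; posterior SD ≈ 3.536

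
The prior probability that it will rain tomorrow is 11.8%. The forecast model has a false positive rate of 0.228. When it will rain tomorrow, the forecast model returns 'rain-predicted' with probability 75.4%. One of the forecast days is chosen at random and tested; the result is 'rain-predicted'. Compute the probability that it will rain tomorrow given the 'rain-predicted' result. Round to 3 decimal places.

P(H | E) ≈ 0.307

Write H for 'it will rain tomorrow'. Prior odds H:¬H = 0.118/0.882 = 0.13379. For the 'rain-predicted' outcome, the likelihood ratio is 0.754/0.228 = 3.3070.
Posterior odds = 0.13379 × 3.3070 = 0.44244, so P(H|E) = 0.44244/(1+0.44244) = 0.307.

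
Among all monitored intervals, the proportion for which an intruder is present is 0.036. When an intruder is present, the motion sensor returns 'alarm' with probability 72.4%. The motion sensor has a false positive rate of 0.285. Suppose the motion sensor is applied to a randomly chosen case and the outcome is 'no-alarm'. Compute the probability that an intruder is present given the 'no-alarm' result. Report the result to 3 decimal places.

P(H | E) ≈ 0.014

Let H be the event that an intruder is present. P(H) = 0.036, so P(¬H) = 0.964. With E the 'no-alarm' result, P(E|H) = 0.276 and P(E|¬H) = 0.715.
P(E) = 0.276·0.036 + 0.715·0.964 = 0.0099360 + 0.68926 = 0.69920.
By Bayes' theorem, P(H|E) = 0.0099360 / 0.69920 = 0.014.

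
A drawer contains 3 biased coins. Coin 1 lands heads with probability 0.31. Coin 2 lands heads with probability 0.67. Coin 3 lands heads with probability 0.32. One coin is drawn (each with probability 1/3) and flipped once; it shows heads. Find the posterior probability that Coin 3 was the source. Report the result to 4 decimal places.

P(heads|C1) = 0.31; P(heads|C2) = 0.67; P(heads|C3) = 0.32.
Prior × likelihood for each source: 0.333333·0.31=0.1033, 0.333333·0.67=0.2233, 0.333333·0.32=0.1067. Summing gives P(heads) = 0.43333.
P(Coin 3 | heads) = 0.1067 / 0.43333 = 0.2462.

Posterior probability ≈ 0.2462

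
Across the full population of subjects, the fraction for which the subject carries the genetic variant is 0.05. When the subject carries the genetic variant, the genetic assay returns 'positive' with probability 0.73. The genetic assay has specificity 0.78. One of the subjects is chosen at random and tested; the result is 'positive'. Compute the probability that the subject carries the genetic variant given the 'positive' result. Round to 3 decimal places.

Let H be the event that the subject carries the genetic variant. P(H) = 0.05, so P(¬H) = 0.95. With E the 'positive' result, P(E|H) = 0.73 and P(E|¬H) = 0.22.
P(E) = 0.73·0.05 + 0.22·0.95 = 0.036500 + 0.20900 = 0.24550.
By Bayes' theorem, P(H|E) = 0.036500 / 0.24550 = 0.149.

P(H | E) ≈ 0.149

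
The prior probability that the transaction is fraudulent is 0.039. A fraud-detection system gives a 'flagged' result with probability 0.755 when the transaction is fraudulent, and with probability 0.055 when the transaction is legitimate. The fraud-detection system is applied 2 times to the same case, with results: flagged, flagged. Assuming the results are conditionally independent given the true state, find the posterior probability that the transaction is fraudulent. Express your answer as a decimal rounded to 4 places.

Let H be the event that the transaction is fraudulent; start with P(H) = 0.039. P('flagged'|H) = 0.755, P('flagged'|¬H) = 0.055.
Update on result 1 ('flagged'): P(H) ← 0.755·0.0390 / (0.755·0.0390 + 0.055·0.9610) = 0.029445/0.082300 = 0.3578.
Update on result 2 ('flagged'): P(H) ← 0.755·0.3578 / (0.755·0.3578 + 0.055·0.6422) = 0.27012/0.30544 = 0.8844.

Posterior P(H) ≈ 0.8844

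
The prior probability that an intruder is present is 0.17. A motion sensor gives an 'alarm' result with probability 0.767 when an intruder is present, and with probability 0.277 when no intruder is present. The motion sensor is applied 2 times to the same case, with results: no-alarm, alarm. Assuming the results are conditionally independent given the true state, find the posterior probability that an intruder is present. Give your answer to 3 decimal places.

Posterior P(H) ≈ 0.155

With H the event that an intruder is present, the joint likelihood of the observed sequence is P(data|H) = 0.233·0.767 = 0.17871 and P(data|¬H) = 0.723·0.277 = 0.20027.
Bayes: P(H|data) = 0.17·0.17871 / (0.17·0.17871 + 0.83·0.20027) = 0.030381/0.19661 = 0.1545.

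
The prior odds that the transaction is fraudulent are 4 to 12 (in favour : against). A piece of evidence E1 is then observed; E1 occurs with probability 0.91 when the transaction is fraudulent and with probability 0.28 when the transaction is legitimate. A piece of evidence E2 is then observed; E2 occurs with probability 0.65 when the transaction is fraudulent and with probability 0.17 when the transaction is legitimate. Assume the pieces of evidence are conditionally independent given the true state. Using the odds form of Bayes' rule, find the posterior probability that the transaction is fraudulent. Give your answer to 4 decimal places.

Prior odds = 4/12 = 0.33333. In log-odds, ln(0.33333) = -1.0986.
Add log likelihood ratios: ln(3.2500) + ln(3.8235) = 2.5198.
Posterior log-odds = 1.4212, so posterior odds = exp(1.4212) = 4.1422. Converting, P(H|E) = 4.1422/5.1422 = 0.8055.

Posterior probability ≈ 0.8055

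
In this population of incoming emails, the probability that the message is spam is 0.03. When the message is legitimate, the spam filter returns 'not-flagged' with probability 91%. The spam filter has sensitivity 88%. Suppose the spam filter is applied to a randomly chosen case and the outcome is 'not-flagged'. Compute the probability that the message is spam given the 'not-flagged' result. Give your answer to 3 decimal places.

P(H | E) ≈ 0.004

Write H for 'the message is spam'. Prior odds H:¬H = 0.03/0.97 = 0.030928. For the 'not-flagged' outcome, the likelihood ratio is 0.12/0.91 = 0.13187.
Posterior odds = 0.030928 × 0.13187 = 0.0040784, so P(H|E) = 0.0040784/(1+0.0040784) = 0.004.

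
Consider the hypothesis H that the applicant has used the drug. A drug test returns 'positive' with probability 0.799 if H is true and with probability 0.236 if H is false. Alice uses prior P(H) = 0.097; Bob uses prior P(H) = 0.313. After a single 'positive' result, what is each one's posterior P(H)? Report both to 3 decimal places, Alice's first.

The likelihood ratio for a 'positive' result is 0.799/0.236 = 3.3856.
Alice: prior odds 0.097/0.903 = 0.10742; posterior odds 0.36368; posterior probability 0.267.
Bob: prior odds 0.313/0.687 = 0.45560; posterior odds 1.5425; posterior probability 0.607.

Alice: 0.267; Bob: 0.607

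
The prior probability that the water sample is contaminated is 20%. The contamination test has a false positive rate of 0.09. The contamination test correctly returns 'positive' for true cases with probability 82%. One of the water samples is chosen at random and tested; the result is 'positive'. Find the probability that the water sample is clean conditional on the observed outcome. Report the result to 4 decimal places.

P(¬H | E) ≈ 0.3051

Write H for 'the water sample is contaminated'. Prior odds H:¬H = 0.2/0.8 = 0.25000. For the 'positive' outcome, the likelihood ratio is 0.82/0.09 = 9.1111.
Posterior odds = 0.25000 × 9.1111 = 2.2778, so P(H|E) = 2.2778/(1+2.2778) = 0.6949. Then P(¬H|E) = 1 − 0.6949 = 0.3051.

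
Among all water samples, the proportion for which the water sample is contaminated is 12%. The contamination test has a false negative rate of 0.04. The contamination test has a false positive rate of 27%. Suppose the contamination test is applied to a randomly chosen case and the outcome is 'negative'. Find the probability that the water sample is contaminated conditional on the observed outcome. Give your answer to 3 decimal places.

Let H be the event that the water sample is contaminated. P(H) = 0.12, so P(¬H) = 0.88. With E the 'negative' result, P(E|H) = 0.04 and P(E|¬H) = 0.73.
P(E) = 0.04·0.12 + 0.73·0.88 = 0.0048000 + 0.64240 = 0.64720.
By Bayes' theorem, P(H|E) = 0.0048000 / 0.64720 = 0.007.

P(H | E) ≈ 0.007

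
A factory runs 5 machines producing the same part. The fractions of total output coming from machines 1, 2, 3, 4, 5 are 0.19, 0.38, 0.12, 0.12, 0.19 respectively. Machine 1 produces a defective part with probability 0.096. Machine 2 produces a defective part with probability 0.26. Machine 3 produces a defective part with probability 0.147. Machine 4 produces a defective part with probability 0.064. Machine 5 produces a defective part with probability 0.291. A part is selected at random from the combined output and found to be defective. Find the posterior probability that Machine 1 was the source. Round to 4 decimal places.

Posterior probability ≈ 0.0923

Tabulate prior·likelihood by source: [1] prior 0.19, lik 0.096, product 0.01824; [2] prior 0.38, lik 0.26, product 0.09880; [3] prior 0.12, lik 0.147, product 0.01764; [4] prior 0.12, lik 0.064, product 0.007680; [5] prior 0.19, lik 0.291, product 0.05529.
Normalizing constant = 0.19765; the posterior for Machine 1 is its product over the sum, 0.01824/0.19765 = 0.0923.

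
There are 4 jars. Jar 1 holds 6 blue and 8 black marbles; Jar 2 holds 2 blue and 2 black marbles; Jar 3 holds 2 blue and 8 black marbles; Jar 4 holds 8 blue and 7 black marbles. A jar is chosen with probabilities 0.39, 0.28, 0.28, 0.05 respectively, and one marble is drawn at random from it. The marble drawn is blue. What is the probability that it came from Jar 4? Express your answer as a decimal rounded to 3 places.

P(blue|Jar 1) = 0.4286; P(blue|Jar 2) = 0.5; P(blue|Jar 3) = 0.2; P(blue|Jar 4) = 0.5333.
Prior × likelihood for each source: 0.39·0.4286=0.1671, 0.28·0.5=0.1400, 0.28·0.2=0.05600, 0.05·0.5333=0.02667. Summing gives P(blue) = 0.38981.
P(Jar 4 | blue) = 0.02667 / 0.38981 = 0.068.

Posterior probability ≈ 0.068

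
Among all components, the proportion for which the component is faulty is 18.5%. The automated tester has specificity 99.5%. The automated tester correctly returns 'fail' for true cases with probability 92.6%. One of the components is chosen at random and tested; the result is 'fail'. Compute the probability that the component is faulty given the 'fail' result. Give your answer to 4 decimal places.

Write H for 'the component is faulty'. Prior odds H:¬H = 0.185/0.815 = 0.22699. For the 'fail' outcome, the likelihood ratio is 0.926/0.005 = 185.20.
Posterior odds = 0.22699 × 185.20 = 42.039, so P(H|E) = 42.039/(1+42.039) = 0.9768.

P(H | E) ≈ 0.9768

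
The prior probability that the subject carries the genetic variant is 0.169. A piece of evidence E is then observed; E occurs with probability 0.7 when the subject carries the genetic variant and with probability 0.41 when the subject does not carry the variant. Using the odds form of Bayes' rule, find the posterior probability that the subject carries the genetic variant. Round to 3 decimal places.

Posterior probability ≈ 0.258

Prior odds = 0.169/(1−0.169) = 0.20337.
Likelihood ratio for E = 0.7/0.41 = 1.7073.
Posterior odds = prior odds × LR = 0.34722.
Posterior probability = odds/(1+odds) = 0.34722/1.3472 = 0.258.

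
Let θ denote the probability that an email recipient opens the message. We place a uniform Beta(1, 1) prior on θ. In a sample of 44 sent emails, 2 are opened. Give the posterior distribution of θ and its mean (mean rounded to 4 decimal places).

Posterior: Beta(3, 43); mean ≈ 0.0652

The binomial likelihood is conjugate to the Beta prior: with 2 successes and 42 failures, the posterior is Beta(1+2, 1+42) = Beta(3, 43).
E[θ | data] = 3/(3+43) = 0.0652.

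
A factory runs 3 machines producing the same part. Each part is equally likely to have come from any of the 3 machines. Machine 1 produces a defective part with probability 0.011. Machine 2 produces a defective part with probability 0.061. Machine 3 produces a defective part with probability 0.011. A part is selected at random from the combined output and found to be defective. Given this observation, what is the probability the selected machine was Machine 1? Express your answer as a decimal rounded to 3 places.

Posterior probability ≈ 0.133

Tabulate prior·likelihood by source: [1] prior 0.333333, lik 0.011, product 0.003667; [2] prior 0.333333, lik 0.061, product 0.02033; [3] prior 0.333333, lik 0.011, product 0.003667.
Normalizing constant = 0.027667; the posterior for Machine 1 is its product over the sum, 0.003667/0.027667 = 0.133.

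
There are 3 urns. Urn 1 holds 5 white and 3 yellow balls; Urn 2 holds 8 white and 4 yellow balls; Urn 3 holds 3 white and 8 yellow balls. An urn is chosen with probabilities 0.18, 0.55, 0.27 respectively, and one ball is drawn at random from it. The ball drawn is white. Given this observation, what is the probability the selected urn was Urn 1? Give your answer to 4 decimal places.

Tabulate prior·likelihood by source: [1] prior 0.18, lik 0.625, product 0.1125; [2] prior 0.55, lik 0.6667, product 0.3667; [3] prior 0.27, lik 0.2727, product 0.07364.
Normalizing constant = 0.55280; the posterior for Urn 1 is its product over the sum, 0.1125/0.55280 = 0.2035.

Posterior probability ≈ 0.2035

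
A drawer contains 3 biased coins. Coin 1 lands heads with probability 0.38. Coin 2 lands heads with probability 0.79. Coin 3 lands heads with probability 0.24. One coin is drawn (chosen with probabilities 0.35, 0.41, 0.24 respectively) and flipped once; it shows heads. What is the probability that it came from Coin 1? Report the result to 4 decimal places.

Posterior probability ≈ 0.2585

P(heads|C1) = 0.38; P(heads|C2) = 0.79; P(heads|C3) = 0.24.
Prior × likelihood for each source: 0.35·0.38=0.1330, 0.41·0.79=0.3239, 0.24·0.24=0.05760. Summing gives P(heads) = 0.51450.
P(Coin 1 | heads) = 0.1330 / 0.51450 = 0.2585.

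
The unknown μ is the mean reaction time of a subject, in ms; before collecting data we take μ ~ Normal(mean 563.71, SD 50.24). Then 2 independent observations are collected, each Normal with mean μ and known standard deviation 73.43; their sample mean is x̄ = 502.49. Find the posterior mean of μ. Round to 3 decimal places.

With known σ, the Normal prior is conjugate. Weight on the data is w = (n/σ²)/(n/σ² + 1/τ₀²) = 0.00037092/(0.00037092+0.00039619) = 0.48353.
Posterior mean = w·x̄ + (1−w)·μ₀ = 0.48353·502.49 + 0.51647·563.71 = 534.108.

Posterior mean ≈ 534.108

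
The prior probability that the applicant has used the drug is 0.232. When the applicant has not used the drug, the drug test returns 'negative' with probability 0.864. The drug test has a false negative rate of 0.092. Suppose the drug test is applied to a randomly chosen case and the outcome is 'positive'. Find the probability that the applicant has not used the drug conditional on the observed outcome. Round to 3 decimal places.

Let H be the event that the applicant has used the drug. P(H) = 0.232, so P(¬H) = 0.768. With E the 'positive' result, P(E|H) = 0.908 and P(E|¬H) = 0.136.
P(E) = 0.908·0.232 + 0.136·0.768 = 0.21066 + 0.10445 = 0.31510.
By Bayes' theorem, P(H|E) = 0.21066 / 0.31510 = 0.669. Hence P(¬H|E) = 1 − 0.669 = 0.331.

P(¬H | E) ≈ 0.331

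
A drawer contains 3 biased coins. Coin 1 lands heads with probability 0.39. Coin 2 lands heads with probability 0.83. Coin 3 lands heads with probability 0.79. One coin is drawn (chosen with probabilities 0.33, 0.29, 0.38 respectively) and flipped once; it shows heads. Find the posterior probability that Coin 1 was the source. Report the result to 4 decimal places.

Tabulate prior·likelihood by source: [1] prior 0.33, lik 0.39, product 0.1287; [2] prior 0.29, lik 0.83, product 0.2407; [3] prior 0.38, lik 0.79, product 0.3002.
Normalizing constant = 0.66960; the posterior for Coin 1 is its product over the sum, 0.1287/0.66960 = 0.1922.

Posterior probability ≈ 0.1922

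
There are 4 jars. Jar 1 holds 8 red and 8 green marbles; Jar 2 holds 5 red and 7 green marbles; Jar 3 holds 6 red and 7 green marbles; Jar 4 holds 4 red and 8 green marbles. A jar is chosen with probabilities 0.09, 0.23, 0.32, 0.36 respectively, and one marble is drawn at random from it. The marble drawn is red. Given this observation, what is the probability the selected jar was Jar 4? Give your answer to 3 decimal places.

Posterior probability ≈ 0.294

P(red|Jar 1) = 0.5; P(red|Jar 2) = 0.4167; P(red|Jar 3) = 0.4615; P(red|Jar 4) = 0.3333.
Prior × likelihood for each source: 0.09·0.5=0.04500, 0.23·0.4167=0.09583, 0.32·0.4615=0.1477, 0.36·0.3333=0.1200. Summing gives P(red) = 0.40853.
P(Jar 4 | red) = 0.1200 / 0.40853 = 0.294.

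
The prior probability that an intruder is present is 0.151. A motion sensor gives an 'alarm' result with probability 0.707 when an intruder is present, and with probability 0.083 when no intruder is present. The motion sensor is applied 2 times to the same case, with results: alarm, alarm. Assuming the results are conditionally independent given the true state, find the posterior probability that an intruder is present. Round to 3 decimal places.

Posterior P(H) ≈ 0.928

Let H be the event that an intruder is present; start with P(H) = 0.151. P('alarm'|H) = 0.707, P('alarm'|¬H) = 0.083.
Update on result 1 ('alarm'): P(H) ← 0.707·0.1510 / (0.707·0.1510 + 0.083·0.8490) = 0.10676/0.17722 = 0.6024.
Update on result 2 ('alarm'): P(H) ← 0.707·0.6024 / (0.707·0.6024 + 0.083·0.3976) = 0.42589/0.45889 = 0.9281.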